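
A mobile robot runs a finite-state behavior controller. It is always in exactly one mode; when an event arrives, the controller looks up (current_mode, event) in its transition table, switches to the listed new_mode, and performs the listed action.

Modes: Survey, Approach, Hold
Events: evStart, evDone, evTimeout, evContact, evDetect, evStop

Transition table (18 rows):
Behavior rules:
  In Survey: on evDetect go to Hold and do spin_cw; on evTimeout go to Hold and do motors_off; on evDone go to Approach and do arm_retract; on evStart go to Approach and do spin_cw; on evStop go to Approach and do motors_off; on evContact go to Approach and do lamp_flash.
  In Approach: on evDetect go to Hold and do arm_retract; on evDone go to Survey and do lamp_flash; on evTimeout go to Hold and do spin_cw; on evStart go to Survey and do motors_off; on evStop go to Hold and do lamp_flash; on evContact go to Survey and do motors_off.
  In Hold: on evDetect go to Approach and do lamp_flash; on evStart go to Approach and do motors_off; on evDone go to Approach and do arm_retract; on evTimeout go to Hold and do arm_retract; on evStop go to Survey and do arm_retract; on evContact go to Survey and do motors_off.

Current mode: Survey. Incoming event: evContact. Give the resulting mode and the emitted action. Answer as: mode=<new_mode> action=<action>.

mode=Approach action=lamp_flash

current mode = Survey; filter table to that mode:
  (Survey, evDetect) → (Hold, spin_cw)
  (Survey, evTimeout) → (Hold, motors_off)
  (Survey, evDone) → (Approach, arm_retract)
  (Survey, evStart) → (Approach, spin_cw)
  (Survey, evStop) → (Approach, motors_off)
  (Survey, evContact) → (Approach, lamp_flash)  ← event matches
event = evContact selects (Approach, lamp_flash)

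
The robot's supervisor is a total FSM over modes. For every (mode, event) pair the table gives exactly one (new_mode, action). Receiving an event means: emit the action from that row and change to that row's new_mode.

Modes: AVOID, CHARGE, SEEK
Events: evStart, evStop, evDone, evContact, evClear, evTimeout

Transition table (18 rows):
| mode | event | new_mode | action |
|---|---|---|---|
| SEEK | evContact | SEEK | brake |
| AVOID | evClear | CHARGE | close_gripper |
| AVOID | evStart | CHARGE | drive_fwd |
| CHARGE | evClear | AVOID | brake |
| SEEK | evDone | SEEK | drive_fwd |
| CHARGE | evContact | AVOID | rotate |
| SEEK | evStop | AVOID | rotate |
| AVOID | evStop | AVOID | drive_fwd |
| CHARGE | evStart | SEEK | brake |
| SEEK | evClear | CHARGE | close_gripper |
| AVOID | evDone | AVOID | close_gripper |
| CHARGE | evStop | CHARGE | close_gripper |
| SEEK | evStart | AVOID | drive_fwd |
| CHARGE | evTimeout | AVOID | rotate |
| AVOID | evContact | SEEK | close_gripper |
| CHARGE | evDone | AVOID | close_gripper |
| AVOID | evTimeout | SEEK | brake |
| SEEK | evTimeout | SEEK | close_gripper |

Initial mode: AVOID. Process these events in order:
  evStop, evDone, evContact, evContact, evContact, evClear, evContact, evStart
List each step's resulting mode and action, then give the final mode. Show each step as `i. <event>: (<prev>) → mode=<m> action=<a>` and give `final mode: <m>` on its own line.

final mode: CHARGE

1. evStop: (AVOID) → mode=AVOID action=drive_fwd
2. evDone: (AVOID) → mode=AVOID action=close_gripper
3. evContact: (AVOID) → mode=SEEK action=close_gripper
4. evContact: (SEEK) → mode=SEEK action=brake
5. evContact: (SEEK) → mode=SEEK action=brake
6. evClear: (SEEK) → mode=CHARGE action=close_gripper
7. evContact: (CHARGE) → mode=AVOID action=rotate
8. evStart: (AVOID) → mode=CHARGE action=drive_fwd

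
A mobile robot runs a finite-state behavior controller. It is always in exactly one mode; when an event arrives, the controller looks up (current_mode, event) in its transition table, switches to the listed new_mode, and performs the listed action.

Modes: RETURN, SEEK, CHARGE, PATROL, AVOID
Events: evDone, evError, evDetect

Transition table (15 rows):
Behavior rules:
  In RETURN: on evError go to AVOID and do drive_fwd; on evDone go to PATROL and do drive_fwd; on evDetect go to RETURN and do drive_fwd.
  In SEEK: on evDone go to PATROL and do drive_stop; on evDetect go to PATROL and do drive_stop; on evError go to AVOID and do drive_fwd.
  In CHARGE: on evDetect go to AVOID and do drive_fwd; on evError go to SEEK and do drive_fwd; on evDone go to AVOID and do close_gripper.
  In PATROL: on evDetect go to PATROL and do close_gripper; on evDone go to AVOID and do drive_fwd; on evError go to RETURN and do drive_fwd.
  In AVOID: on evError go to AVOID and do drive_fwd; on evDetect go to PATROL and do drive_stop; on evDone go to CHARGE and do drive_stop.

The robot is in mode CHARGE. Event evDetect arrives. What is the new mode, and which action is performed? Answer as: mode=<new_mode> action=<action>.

current mode = CHARGE; filter table to that mode:
  (CHARGE, evDetect) → (AVOID, drive_fwd)  ← event matches
  (CHARGE, evError) → (SEEK, drive_fwd)
  (CHARGE, evDone) → (AVOID, close_gripper)
event = evDetect selects (AVOID, drive_fwd)

mode=AVOID action=drive_fwd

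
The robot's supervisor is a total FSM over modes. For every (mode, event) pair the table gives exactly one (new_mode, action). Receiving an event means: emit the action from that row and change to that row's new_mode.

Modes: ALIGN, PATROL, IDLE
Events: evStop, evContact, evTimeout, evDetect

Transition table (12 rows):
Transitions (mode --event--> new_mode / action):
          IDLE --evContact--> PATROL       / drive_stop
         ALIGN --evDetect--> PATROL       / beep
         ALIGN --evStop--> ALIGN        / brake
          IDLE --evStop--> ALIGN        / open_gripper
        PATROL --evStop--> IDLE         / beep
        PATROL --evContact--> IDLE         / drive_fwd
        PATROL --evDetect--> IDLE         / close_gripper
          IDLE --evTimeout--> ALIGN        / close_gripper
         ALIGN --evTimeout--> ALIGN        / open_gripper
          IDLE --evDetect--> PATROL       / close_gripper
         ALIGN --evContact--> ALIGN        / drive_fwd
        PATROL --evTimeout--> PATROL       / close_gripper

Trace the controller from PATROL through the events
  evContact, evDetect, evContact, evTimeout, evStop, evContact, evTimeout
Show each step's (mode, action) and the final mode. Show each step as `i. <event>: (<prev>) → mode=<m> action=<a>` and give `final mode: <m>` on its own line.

1. evContact: (PATROL) → mode=IDLE action=drive_fwd
2. evDetect: (IDLE) → mode=PATROL action=close_gripper
3. evContact: (PATROL) → mode=IDLE action=drive_fwd
4. evTimeout: (IDLE) → mode=ALIGN action=close_gripper
5. evStop: (ALIGN) → mode=ALIGN action=brake
6. evContact: (ALIGN) → mode=ALIGN action=drive_fwd
7. evTimeout: (ALIGN) → mode=ALIGN action=open_gripper

final mode: ALIGN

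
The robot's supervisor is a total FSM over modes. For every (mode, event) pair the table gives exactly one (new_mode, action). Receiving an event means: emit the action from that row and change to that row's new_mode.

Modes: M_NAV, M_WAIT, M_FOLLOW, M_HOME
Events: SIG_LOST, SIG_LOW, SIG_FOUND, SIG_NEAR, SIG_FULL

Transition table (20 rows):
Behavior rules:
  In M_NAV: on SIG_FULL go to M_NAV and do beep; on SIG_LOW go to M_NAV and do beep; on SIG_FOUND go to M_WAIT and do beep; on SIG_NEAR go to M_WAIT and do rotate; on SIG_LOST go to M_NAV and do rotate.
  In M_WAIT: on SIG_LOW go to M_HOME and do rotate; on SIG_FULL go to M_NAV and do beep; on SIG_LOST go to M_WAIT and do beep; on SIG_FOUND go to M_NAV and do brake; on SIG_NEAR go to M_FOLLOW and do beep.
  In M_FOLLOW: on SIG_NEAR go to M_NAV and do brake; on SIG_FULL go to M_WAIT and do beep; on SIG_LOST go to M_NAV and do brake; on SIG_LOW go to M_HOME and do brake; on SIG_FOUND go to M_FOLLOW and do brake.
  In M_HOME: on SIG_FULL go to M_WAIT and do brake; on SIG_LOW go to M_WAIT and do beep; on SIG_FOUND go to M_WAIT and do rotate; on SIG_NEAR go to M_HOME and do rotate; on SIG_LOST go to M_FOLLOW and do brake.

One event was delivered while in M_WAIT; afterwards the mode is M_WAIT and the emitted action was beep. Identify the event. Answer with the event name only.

SIG_LOST

try SIG_LOST: (M_WAIT, SIG_LOST) → (M_WAIT, beep)  ← matches
try SIG_LOW: (M_WAIT, SIG_LOW) → (M_HOME, rotate)
try SIG_FOUND: (M_WAIT, SIG_FOUND) → (M_NAV, brake)
try SIG_NEAR: (M_WAIT, SIG_NEAR) → (M_FOLLOW, beep)
try SIG_FULL: (M_WAIT, SIG_FULL) → (M_NAV, beep)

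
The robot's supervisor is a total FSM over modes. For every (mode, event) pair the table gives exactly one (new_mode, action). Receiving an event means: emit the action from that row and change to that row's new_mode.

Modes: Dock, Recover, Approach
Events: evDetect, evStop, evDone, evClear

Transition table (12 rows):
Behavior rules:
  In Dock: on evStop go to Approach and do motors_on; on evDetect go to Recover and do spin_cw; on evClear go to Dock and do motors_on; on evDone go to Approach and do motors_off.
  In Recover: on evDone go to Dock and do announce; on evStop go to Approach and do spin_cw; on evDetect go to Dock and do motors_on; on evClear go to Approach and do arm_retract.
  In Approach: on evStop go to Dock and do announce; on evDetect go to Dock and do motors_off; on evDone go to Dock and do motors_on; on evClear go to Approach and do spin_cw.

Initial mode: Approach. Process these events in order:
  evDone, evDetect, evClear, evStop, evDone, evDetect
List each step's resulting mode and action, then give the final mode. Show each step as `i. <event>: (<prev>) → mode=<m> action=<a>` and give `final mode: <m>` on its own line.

1. evDone: (Approach) → mode=Dock action=motors_on
2. evDetect: (Dock) → mode=Recover action=spin_cw
3. evClear: (Recover) → mode=Approach action=arm_retract
4. evStop: (Approach) → mode=Dock action=announce
5. evDone: (Dock) → mode=Approach action=motors_off
6. evDetect: (Approach) → mode=Dock action=motors_off

final mode: Dock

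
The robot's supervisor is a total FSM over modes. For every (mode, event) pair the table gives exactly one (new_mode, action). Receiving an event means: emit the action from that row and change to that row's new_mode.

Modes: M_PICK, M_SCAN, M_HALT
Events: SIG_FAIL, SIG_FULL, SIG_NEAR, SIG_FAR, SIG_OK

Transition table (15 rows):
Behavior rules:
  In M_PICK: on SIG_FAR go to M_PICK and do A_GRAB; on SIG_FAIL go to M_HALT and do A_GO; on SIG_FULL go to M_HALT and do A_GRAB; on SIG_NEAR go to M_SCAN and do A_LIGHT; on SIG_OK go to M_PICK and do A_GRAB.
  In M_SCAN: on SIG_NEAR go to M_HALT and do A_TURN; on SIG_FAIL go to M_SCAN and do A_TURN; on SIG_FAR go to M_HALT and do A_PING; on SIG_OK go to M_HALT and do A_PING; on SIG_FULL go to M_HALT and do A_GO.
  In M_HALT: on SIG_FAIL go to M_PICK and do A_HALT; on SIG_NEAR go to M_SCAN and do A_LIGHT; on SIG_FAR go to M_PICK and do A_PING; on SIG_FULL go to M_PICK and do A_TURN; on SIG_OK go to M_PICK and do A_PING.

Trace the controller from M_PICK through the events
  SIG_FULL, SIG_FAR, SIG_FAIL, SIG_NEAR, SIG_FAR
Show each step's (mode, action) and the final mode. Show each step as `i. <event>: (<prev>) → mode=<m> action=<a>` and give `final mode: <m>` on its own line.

1. SIG_FULL: (M_PICK) → mode=M_HALT action=A_GRAB
2. SIG_FAR: (M_HALT) → mode=M_PICK action=A_PING
3. SIG_FAIL: (M_PICK) → mode=M_HALT action=A_GO
4. SIG_NEAR: (M_HALT) → mode=M_SCAN action=A_LIGHT
5. SIG_FAR: (M_SCAN) → mode=M_HALT action=A_PING

final mode: M_HALT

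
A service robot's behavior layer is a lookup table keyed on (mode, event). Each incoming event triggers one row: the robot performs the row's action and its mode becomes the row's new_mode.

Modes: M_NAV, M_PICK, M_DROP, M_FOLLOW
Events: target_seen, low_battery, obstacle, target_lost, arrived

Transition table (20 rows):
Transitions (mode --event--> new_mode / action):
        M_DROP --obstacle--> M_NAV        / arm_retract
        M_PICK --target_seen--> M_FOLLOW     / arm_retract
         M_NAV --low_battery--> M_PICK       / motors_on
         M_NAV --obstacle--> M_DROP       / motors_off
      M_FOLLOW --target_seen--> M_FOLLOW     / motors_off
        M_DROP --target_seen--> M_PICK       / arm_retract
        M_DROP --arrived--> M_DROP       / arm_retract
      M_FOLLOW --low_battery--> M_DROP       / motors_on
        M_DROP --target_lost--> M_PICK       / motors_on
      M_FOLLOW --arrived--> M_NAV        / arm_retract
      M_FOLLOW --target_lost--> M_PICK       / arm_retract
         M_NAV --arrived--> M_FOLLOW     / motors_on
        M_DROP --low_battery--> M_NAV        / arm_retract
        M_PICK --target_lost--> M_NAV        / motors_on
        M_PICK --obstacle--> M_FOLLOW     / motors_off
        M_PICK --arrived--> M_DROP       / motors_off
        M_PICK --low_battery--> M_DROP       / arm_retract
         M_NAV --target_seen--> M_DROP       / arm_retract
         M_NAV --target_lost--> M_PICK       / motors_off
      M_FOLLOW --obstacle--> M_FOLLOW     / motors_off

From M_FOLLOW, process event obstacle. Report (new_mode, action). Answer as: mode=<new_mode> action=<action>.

current mode = M_FOLLOW; filter table to that mode:
  (M_FOLLOW, target_seen) → (M_FOLLOW, motors_off)
  (M_FOLLOW, low_battery) → (M_DROP, motors_on)
  (M_FOLLOW, arrived) → (M_NAV, arm_retract)
  (M_FOLLOW, target_lost) → (M_PICK, arm_retract)
  (M_FOLLOW, obstacle) → (M_FOLLOW, motors_off)  ← event matches
event = obstacle selects (M_FOLLOW, motors_off)

mode=M_FOLLOW action=motors_off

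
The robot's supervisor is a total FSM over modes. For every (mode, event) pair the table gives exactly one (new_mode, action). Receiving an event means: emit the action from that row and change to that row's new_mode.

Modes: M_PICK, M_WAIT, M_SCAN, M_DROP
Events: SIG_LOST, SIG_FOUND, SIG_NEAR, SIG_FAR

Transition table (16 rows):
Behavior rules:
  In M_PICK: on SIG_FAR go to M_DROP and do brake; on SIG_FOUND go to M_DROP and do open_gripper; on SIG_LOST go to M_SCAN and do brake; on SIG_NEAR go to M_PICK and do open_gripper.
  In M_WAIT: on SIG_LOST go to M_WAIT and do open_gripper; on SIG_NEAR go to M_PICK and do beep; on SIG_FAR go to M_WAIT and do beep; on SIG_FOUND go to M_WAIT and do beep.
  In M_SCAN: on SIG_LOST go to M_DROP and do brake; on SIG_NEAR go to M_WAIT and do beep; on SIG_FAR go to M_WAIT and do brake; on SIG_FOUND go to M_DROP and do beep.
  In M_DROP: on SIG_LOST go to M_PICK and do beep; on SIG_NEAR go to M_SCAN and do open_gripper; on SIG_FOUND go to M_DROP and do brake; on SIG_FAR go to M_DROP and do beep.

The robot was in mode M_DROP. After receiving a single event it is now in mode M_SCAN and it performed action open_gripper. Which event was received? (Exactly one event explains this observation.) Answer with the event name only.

SIG_NEAR

try SIG_LOST: (M_DROP, SIG_LOST) → (M_PICK, beep)
try SIG_FOUND: (M_DROP, SIG_FOUND) → (M_DROP, brake)
try SIG_NEAR: (M_DROP, SIG_NEAR) → (M_SCAN, open_gripper)  ← matches
try SIG_FAR: (M_DROP, SIG_FAR) → (M_DROP, beep)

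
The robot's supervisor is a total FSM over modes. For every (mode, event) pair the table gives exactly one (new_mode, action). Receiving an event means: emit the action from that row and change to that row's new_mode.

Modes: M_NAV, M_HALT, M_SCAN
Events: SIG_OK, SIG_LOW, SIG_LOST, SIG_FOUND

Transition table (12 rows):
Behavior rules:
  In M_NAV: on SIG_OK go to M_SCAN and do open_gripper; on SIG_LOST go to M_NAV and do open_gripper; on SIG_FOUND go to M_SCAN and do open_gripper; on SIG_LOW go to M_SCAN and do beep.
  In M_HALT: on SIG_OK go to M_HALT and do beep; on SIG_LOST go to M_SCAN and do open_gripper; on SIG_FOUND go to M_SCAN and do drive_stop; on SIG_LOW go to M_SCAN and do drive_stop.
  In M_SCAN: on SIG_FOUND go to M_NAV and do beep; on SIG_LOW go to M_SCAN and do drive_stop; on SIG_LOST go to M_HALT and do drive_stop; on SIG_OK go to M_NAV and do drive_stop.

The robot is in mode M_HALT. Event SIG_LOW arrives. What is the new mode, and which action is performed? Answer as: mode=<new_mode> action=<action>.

mode=M_SCAN action=drive_stop

current mode = M_HALT; filter table to that mode:
  (M_HALT, SIG_OK) → (M_HALT, beep)
  (M_HALT, SIG_LOST) → (M_SCAN, open_gripper)
  (M_HALT, SIG_FOUND) → (M_SCAN, drive_stop)
  (M_HALT, SIG_LOW) → (M_SCAN, drive_stop)  ← event matches
event = SIG_LOW selects (M_SCAN, drive_stop)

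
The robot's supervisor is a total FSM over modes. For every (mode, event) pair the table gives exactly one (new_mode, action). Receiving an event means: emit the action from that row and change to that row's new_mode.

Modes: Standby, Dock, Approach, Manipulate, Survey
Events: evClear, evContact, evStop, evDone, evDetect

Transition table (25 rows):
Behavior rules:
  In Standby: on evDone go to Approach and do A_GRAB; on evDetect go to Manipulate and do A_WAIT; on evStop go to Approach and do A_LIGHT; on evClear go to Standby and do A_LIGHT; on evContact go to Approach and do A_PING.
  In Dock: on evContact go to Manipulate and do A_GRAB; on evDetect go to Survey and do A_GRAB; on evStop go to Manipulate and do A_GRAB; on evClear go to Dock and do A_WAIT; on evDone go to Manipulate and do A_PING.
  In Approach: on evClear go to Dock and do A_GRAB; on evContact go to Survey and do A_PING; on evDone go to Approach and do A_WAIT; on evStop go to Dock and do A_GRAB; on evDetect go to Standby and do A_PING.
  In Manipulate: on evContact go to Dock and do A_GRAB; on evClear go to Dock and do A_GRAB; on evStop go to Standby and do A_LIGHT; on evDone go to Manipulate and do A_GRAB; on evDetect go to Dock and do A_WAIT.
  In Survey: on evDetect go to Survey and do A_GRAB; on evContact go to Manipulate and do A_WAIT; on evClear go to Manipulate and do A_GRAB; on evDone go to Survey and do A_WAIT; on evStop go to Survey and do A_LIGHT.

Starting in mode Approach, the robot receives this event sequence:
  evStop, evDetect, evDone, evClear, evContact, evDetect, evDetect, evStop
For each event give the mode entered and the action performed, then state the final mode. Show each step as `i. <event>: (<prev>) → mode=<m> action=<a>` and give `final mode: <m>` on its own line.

final mode: Survey

1. evStop: (Approach) → mode=Dock action=A_GRAB
2. evDetect: (Dock) → mode=Survey action=A_GRAB
3. evDone: (Survey) → mode=Survey action=A_WAIT
4. evClear: (Survey) → mode=Manipulate action=A_GRAB
5. evContact: (Manipulate) → mode=Dock action=A_GRAB
6. evDetect: (Dock) → mode=Survey action=A_GRAB
7. evDetect: (Survey) → mode=Survey action=A_GRAB
8. evStop: (Survey) → mode=Survey action=A_LIGHT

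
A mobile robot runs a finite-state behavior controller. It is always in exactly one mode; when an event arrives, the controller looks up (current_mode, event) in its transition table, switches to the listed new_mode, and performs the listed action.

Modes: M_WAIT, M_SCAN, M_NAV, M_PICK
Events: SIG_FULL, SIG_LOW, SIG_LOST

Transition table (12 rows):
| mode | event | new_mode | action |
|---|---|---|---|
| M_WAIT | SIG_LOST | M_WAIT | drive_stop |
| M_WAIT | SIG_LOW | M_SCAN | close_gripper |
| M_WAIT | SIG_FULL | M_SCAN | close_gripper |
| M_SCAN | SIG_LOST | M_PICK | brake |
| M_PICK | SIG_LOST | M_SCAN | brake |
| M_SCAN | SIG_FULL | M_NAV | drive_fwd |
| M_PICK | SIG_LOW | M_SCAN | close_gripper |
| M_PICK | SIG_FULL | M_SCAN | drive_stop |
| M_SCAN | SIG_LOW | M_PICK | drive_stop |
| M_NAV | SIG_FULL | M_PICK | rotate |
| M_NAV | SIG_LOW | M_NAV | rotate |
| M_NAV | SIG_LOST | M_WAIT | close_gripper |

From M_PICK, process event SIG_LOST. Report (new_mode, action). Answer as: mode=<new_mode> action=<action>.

current mode = M_PICK; filter table to that mode:
  (M_PICK, SIG_LOST) → (M_SCAN, brake)  ← event matches
  (M_PICK, SIG_LOW) → (M_SCAN, close_gripper)
  (M_PICK, SIG_FULL) → (M_SCAN, drive_stop)
event = SIG_LOST selects (M_SCAN, brake)

mode=M_SCAN action=brake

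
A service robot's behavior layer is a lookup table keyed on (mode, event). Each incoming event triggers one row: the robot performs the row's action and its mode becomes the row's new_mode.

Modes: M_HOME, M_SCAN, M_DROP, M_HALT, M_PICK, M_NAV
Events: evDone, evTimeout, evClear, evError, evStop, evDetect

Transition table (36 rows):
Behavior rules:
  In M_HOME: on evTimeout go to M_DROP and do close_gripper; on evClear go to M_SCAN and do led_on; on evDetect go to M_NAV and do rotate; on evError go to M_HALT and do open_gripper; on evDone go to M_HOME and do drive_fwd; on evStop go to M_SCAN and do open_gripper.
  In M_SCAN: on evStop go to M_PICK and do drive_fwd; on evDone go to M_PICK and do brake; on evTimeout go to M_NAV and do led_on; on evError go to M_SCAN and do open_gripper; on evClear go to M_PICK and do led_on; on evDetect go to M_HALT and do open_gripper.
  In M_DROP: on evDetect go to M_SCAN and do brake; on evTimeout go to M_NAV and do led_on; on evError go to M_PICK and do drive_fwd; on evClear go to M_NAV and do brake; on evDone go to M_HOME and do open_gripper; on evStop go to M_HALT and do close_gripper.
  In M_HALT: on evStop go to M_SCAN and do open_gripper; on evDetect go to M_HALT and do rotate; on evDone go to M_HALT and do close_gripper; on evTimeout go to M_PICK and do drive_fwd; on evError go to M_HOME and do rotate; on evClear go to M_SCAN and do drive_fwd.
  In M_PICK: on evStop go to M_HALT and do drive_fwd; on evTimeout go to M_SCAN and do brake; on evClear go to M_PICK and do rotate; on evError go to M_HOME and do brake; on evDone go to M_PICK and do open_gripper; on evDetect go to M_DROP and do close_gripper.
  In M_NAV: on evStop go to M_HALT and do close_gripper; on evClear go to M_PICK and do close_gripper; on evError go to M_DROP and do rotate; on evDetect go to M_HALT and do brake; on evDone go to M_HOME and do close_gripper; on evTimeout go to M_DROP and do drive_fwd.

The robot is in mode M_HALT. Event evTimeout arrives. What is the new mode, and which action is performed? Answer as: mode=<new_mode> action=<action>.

current mode = M_HALT; filter table to that mode:
  (M_HALT, evStop) → (M_SCAN, open_gripper)
  (M_HALT, evDetect) → (M_HALT, rotate)
  (M_HALT, evDone) → (M_HALT, close_gripper)
  (M_HALT, evTimeout) → (M_PICK, drive_fwd)  ← event matches
  (M_HALT, evError) → (M_HOME, rotate)
  (M_HALT, evClear) → (M_SCAN, drive_fwd)
event = evTimeout selects (M_PICK, drive_fwd)

mode=M_PICK action=drive_fwd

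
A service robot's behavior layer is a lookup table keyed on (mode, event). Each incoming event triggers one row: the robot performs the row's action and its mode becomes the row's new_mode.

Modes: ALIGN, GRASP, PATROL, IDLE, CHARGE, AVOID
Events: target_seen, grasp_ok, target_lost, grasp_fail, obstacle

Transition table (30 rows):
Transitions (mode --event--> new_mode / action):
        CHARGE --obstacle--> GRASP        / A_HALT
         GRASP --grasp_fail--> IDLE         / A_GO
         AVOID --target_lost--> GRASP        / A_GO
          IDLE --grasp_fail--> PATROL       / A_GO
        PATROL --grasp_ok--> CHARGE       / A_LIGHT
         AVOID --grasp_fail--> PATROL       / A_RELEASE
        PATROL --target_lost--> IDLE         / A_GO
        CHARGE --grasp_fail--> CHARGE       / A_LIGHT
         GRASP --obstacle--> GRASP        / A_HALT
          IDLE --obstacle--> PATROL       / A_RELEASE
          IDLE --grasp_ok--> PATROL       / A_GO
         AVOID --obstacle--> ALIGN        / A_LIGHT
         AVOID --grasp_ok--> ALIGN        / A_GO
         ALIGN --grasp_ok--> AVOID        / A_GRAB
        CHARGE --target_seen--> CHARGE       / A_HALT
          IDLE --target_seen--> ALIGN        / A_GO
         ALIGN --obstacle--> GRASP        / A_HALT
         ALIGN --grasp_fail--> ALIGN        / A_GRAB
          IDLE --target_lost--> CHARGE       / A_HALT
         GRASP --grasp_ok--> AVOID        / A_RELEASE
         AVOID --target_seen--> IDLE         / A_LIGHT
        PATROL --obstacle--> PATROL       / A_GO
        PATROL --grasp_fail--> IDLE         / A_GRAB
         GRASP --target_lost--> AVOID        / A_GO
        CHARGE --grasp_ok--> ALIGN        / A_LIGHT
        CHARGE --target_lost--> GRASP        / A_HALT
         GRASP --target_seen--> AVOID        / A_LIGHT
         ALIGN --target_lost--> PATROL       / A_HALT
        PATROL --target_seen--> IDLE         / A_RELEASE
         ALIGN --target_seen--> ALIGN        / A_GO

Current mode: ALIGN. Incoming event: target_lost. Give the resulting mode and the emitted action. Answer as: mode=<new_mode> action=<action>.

mode=PATROL action=A_HALT

current mode = ALIGN; filter table to that mode:
  (ALIGN, grasp_ok) → (AVOID, A_GRAB)
  (ALIGN, obstacle) → (GRASP, A_HALT)
  (ALIGN, grasp_fail) → (ALIGN, A_GRAB)
  (ALIGN, target_lost) → (PATROL, A_HALT)  ← event matches
  (ALIGN, target_seen) → (ALIGN, A_GO)
event = target_lost selects (PATROL, A_HALT)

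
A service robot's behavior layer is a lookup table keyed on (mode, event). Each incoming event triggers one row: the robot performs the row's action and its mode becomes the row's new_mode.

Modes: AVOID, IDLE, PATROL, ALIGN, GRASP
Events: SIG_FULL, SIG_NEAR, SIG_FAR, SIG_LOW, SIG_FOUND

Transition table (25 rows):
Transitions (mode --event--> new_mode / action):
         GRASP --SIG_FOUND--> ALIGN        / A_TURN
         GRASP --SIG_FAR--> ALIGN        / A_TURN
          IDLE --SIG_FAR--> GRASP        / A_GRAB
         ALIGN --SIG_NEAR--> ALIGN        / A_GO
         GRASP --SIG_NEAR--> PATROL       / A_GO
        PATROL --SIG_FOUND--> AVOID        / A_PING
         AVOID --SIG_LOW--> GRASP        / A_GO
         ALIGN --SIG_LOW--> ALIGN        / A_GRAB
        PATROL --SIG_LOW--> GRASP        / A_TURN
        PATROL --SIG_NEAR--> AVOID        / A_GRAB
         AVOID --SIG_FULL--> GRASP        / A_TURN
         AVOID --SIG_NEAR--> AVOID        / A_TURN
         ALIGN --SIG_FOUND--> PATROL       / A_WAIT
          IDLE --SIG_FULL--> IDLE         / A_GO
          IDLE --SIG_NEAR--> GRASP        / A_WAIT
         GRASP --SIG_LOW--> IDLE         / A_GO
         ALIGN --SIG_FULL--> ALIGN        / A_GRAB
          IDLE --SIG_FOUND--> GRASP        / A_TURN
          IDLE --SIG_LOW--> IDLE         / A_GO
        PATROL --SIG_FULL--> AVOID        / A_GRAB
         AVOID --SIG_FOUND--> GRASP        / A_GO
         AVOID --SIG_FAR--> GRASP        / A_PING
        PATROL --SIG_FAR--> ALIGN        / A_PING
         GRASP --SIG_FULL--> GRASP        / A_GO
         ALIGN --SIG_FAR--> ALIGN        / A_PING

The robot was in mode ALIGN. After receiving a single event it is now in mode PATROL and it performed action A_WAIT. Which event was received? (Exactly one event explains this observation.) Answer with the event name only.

SIG_FOUND

try SIG_FULL: (ALIGN, SIG_FULL) → (ALIGN, A_GRAB)
try SIG_NEAR: (ALIGN, SIG_NEAR) → (ALIGN, A_GO)
try SIG_FAR: (ALIGN, SIG_FAR) → (ALIGN, A_PING)
try SIG_LOW: (ALIGN, SIG_LOW) → (ALIGN, A_GRAB)
try SIG_FOUND: (ALIGN, SIG_FOUND) → (PATROL, A_WAIT)  ← matches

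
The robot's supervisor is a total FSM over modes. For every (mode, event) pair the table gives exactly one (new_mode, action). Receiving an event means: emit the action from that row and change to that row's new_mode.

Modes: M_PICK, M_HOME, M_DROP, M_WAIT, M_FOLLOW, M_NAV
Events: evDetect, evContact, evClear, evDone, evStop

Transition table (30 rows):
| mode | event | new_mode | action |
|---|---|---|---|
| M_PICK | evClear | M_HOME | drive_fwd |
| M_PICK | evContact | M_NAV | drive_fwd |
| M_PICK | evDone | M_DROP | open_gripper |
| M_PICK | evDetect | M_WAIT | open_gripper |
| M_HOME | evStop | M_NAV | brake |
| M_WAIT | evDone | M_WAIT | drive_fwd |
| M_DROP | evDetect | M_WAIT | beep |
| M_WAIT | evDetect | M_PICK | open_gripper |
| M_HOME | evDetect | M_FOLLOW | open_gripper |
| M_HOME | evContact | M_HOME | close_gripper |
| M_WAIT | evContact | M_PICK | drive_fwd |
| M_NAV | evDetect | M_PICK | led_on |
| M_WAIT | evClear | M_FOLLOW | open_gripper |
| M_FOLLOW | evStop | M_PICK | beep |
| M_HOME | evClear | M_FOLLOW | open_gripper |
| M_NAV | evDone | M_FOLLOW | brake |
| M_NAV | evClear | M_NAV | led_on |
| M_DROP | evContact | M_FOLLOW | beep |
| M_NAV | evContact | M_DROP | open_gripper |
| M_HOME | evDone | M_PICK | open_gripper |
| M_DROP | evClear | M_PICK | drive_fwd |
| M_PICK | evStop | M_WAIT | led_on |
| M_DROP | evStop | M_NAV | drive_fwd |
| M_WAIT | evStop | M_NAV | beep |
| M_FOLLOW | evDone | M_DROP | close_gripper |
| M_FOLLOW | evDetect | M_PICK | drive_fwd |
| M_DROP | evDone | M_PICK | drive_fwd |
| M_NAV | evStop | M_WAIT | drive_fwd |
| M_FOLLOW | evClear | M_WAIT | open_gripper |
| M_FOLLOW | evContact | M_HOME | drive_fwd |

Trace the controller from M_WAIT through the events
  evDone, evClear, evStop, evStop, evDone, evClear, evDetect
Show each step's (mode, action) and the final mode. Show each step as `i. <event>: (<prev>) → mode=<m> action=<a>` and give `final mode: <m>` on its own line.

final mode: M_PICK

1. evDone: (M_WAIT) → mode=M_WAIT action=drive_fwd
2. evClear: (M_WAIT) → mode=M_FOLLOW action=open_gripper
3. evStop: (M_FOLLOW) → mode=M_PICK action=beep
4. evStop: (M_PICK) → mode=M_WAIT action=led_on
5. evDone: (M_WAIT) → mode=M_WAIT action=drive_fwd
6. evClear: (M_WAIT) → mode=M_FOLLOW action=open_gripper
7. evDetect: (M_FOLLOW) → mode=M_PICK action=drive_fwd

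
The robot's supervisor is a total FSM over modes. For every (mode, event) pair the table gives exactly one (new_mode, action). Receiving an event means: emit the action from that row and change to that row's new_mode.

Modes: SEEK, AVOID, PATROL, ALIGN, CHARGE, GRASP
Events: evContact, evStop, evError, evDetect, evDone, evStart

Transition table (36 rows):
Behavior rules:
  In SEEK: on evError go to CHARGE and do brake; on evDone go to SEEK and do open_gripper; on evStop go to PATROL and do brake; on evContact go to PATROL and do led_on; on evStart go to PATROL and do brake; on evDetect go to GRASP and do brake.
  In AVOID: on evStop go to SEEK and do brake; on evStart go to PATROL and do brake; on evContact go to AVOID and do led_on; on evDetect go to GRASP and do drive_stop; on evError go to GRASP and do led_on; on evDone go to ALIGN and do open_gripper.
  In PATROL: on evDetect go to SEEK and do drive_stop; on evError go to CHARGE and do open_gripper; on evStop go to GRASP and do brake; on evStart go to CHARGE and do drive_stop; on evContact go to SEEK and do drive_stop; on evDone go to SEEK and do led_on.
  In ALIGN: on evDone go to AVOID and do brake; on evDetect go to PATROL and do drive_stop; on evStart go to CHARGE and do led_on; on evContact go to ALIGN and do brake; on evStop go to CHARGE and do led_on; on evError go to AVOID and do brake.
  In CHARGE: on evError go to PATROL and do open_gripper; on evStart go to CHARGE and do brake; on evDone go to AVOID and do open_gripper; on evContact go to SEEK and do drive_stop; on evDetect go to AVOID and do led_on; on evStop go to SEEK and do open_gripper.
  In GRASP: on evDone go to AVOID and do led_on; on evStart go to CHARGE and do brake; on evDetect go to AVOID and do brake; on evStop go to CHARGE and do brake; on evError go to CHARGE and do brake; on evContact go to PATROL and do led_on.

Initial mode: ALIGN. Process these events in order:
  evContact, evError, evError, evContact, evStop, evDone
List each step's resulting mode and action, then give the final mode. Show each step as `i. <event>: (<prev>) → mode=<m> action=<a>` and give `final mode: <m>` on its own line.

final mode: AVOID

1. evContact: (ALIGN) → mode=ALIGN action=brake
2. evError: (ALIGN) → mode=AVOID action=brake
3. evError: (AVOID) → mode=GRASP action=led_on
4. evContact: (GRASP) → mode=PATROL action=led_on
5. evStop: (PATROL) → mode=GRASP action=brake
6. evDone: (GRASP) → mode=AVOID action=led_on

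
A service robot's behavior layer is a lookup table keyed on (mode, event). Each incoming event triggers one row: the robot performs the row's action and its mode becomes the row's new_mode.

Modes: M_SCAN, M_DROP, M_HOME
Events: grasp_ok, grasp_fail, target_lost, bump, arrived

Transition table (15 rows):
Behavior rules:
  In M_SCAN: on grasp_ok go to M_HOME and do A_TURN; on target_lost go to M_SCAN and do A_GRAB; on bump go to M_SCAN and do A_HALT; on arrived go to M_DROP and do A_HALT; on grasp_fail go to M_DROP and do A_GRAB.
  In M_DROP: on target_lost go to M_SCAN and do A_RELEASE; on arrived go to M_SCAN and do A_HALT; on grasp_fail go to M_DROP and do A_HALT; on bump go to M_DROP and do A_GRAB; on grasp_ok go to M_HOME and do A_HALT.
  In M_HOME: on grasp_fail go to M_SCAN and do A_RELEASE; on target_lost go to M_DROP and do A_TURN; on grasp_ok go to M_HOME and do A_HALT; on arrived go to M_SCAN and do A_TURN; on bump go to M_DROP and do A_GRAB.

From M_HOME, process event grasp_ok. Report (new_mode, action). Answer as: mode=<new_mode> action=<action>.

mode=M_HOME action=A_HALT

current mode = M_HOME; filter table to that mode:
  (M_HOME, grasp_fail) → (M_SCAN, A_RELEASE)
  (M_HOME, target_lost) → (M_DROP, A_TURN)
  (M_HOME, grasp_ok) → (M_HOME, A_HALT)  ← event matches
  (M_HOME, arrived) → (M_SCAN, A_TURN)
  (M_HOME, bump) → (M_DROP, A_GRAB)
event = grasp_ok selects (M_HOME, A_HALT)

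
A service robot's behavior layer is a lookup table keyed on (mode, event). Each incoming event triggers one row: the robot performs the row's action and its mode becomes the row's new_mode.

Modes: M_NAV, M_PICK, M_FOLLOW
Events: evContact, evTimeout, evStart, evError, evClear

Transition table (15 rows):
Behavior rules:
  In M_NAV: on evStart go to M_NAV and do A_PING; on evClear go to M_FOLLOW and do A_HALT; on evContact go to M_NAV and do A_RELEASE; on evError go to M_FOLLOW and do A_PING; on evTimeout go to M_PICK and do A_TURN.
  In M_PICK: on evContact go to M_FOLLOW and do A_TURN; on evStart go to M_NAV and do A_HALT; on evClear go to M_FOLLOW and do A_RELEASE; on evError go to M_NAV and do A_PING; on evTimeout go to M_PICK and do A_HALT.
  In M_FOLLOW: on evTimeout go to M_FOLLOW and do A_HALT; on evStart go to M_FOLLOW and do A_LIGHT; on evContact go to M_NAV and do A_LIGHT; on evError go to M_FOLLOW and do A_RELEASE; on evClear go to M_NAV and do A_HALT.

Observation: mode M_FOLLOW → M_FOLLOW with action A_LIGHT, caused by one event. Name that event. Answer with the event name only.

evStart

try evContact: (M_FOLLOW, evContact) → (M_NAV, A_LIGHT)
try evTimeout: (M_FOLLOW, evTimeout) → (M_FOLLOW, A_HALT)
try evStart: (M_FOLLOW, evStart) → (M_FOLLOW, A_LIGHT)  ← matches
try evError: (M_FOLLOW, evError) → (M_FOLLOW, A_RELEASE)
try evClear: (M_FOLLOW, evClear) → (M_NAV, A_HALT)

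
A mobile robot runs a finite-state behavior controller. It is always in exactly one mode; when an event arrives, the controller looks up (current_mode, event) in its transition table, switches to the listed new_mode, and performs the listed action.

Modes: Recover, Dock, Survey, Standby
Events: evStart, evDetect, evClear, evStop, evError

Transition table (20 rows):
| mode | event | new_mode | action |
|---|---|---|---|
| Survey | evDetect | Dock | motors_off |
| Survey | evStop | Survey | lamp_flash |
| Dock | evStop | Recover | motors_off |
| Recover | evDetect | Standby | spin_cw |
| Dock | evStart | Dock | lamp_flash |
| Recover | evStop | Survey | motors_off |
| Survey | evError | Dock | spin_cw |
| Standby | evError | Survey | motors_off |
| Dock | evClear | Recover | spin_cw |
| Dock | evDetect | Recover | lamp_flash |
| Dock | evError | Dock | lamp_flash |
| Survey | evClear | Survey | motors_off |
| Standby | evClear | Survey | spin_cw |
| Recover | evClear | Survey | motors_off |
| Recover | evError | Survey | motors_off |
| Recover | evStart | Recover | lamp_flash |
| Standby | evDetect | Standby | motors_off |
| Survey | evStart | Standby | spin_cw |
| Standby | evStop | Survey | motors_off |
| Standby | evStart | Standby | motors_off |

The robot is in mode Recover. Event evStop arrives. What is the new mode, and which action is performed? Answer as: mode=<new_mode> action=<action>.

mode=Survey action=motors_off

current mode = Recover; filter table to that mode:
  (Recover, evDetect) → (Standby, spin_cw)
  (Recover, evStop) → (Survey, motors_off)  ← event matches
  (Recover, evClear) → (Survey, motors_off)
  (Recover, evError) → (Survey, motors_off)
  (Recover, evStart) → (Recover, lamp_flash)
event = evStop selects (Survey, motors_off)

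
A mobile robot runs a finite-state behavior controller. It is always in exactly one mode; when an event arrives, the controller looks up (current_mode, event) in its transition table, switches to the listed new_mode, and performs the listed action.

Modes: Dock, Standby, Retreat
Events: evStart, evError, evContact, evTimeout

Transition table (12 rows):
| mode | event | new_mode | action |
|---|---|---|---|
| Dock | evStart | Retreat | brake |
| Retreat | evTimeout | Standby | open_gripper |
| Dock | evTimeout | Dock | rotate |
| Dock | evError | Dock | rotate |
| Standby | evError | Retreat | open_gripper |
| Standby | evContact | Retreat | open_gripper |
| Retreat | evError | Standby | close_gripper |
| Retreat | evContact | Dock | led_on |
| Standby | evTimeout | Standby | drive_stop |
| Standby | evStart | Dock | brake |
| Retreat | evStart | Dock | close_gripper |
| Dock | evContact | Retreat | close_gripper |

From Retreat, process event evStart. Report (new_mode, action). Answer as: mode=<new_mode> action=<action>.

mode=Dock action=close_gripper

current mode = Retreat; filter table to that mode:
  (Retreat, evTimeout) → (Standby, open_gripper)
  (Retreat, evError) → (Standby, close_gripper)
  (Retreat, evContact) → (Dock, led_on)
  (Retreat, evStart) → (Dock, close_gripper)  ← event matches
event = evStart selects (Dock, close_gripper)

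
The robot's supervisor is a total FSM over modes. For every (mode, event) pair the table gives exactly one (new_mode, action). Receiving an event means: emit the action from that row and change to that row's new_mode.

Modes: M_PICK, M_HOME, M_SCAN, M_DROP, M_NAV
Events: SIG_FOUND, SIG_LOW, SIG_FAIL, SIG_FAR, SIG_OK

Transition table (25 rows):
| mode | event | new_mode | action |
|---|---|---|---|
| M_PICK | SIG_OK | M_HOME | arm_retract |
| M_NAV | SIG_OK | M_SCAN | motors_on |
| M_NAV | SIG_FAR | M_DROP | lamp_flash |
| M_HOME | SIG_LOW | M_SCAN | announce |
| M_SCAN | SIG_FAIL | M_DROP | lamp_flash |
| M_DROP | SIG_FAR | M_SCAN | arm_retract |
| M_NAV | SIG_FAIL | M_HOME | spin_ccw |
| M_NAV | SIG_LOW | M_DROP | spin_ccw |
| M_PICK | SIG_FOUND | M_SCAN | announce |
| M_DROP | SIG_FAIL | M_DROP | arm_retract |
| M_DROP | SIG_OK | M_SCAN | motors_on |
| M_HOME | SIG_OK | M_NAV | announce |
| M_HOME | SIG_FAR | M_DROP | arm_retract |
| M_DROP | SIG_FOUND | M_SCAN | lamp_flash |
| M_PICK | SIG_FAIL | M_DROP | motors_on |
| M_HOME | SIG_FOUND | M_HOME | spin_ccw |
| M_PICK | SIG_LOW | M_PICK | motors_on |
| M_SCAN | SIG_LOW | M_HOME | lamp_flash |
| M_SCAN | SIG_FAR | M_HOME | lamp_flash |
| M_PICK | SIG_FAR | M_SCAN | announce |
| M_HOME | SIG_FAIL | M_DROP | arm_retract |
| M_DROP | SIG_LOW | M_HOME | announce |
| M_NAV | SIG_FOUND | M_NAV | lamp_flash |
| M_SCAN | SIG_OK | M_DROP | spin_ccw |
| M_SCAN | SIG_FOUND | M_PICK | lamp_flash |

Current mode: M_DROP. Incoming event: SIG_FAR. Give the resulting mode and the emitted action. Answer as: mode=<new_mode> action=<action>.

mode=M_SCAN action=arm_retract

current mode = M_DROP; filter table to that mode:
  (M_DROP, SIG_FAR) → (M_SCAN, arm_retract)  ← event matches
  (M_DROP, SIG_FAIL) → (M_DROP, arm_retract)
  (M_DROP, SIG_OK) → (M_SCAN, motors_on)
  (M_DROP, SIG_FOUND) → (M_SCAN, lamp_flash)
  (M_DROP, SIG_LOW) → (M_HOME, announce)
event = SIG_FAR selects (M_SCAN, arm_retract)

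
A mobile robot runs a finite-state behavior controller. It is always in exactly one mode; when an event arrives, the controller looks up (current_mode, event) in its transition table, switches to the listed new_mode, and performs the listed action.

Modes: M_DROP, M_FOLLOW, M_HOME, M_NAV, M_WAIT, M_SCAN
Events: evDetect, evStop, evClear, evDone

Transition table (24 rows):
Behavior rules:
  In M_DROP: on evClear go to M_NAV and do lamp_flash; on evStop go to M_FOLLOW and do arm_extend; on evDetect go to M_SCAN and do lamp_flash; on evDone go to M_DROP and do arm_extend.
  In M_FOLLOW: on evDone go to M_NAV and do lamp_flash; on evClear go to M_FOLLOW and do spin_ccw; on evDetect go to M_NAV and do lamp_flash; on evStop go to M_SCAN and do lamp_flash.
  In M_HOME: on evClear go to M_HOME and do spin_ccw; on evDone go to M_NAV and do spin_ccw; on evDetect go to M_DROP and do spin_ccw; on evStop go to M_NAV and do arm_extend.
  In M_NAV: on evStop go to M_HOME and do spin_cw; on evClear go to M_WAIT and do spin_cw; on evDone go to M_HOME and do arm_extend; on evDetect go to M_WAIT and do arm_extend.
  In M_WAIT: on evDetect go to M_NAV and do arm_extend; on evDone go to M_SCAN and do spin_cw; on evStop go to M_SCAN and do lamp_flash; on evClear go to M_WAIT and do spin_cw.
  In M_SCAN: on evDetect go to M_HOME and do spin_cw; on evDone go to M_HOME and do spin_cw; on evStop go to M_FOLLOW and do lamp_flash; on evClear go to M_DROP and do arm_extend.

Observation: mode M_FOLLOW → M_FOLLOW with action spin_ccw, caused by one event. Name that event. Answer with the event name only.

try evDetect: (M_FOLLOW, evDetect) → (M_NAV, lamp_flash)
try evStop: (M_FOLLOW, evStop) → (M_SCAN, lamp_flash)
try evClear: (M_FOLLOW, evClear) → (M_FOLLOW, spin_ccw)  ← matches
try evDone: (M_FOLLOW, evDone) → (M_NAV, lamp_flash)

evClear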